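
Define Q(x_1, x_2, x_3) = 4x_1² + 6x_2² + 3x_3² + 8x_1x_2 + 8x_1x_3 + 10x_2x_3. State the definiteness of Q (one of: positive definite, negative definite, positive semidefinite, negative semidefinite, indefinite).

The associated matrix is A = [[4, 4, 4], [4, 6, 5], [4, 5, 3]].
Applying the same elementary operations to the rows and columns of A produces a congruent diagonal matrix with entries 4, 2, -3/2.
Counting signs: 2 positive, 1 negative.
Hence Q is indefinite.

indefinite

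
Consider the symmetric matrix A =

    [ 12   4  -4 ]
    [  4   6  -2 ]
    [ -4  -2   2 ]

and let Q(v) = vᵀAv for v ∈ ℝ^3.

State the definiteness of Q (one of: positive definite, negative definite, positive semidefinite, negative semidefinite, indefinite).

positive definite

Row-reducing A symmetrically gives the diagonal entries 12, 14/3, 4/7.
Counting signs: 3 positive.
Hence Q is positive definite.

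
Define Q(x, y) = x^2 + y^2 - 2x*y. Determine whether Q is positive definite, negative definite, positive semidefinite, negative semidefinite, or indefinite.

positive semidefinite

The symmetric matrix is A = [[1, -1], [-1, 1]].
Symmetric row and column elimination reduces A to a congruent diagonal form with pivots 1, 0.
So there are 1 positive, 1 zero pivots.
Hence Q is positive semidefinite.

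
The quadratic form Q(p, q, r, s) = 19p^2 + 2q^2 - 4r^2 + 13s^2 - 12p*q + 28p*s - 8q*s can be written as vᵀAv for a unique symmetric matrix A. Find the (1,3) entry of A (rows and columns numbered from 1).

The coefficient of p·r in Q is 0. For a symmetric A this equals A[1,3] + A[3,1] = 2·A[1,3].
So A[1,3] = 0/2 = 0.

0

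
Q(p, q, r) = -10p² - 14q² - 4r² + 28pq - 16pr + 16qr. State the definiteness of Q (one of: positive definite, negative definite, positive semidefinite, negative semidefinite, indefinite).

indefinite

The associated matrix is A = [[-10, 14, -8], [14, -14, 8], [-8, 8, -4]].
Symmetric row and column elimination reduces A to a congruent diagonal form with pivots -10, 28/5, 4/7.
Counting signs: 2 positive, 1 negative.
Hence Q is indefinite.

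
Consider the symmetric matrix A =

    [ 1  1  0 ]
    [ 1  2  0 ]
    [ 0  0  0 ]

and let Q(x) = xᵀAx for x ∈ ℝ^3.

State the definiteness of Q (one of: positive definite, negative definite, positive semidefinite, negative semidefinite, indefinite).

Congruent diagonalization of A (simultaneous row and column reduction) yields pivots 1, 1, 0.
Counting signs: 2 positive, 1 zero.
Hence Q is positive semidefinite.

positive semidefinite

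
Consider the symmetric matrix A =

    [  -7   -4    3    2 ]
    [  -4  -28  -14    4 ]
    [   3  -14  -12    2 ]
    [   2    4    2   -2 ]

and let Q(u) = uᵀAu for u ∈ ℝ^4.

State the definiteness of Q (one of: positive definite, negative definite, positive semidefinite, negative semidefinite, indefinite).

negative semidefinite

Symmetric row and column elimination reduces A to a congruent diagonal form with pivots -7, -180/7, -10/9, 0.
That gives 3 negative, 1 zero pivots.
Hence Q is negative semidefinite.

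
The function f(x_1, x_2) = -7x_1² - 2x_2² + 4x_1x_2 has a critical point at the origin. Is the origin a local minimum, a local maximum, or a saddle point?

local maximum

The Hessian at the origin is H = [[-14, 4], [4, -4]].
det H = -14·-4 − (4)² = 40 > 0 and H[1,1] = -14 < 0, so H is negative definite.
Therefore the origin is a local maximum.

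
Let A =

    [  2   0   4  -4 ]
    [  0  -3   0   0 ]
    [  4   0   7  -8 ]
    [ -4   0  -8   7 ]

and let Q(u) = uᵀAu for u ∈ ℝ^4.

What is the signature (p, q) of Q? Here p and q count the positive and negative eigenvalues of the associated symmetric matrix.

Row-reducing A symmetrically gives the diagonal entries 2, -3, -1, -1.
So there are 1 positive, 3 negative pivots.

(1, 3)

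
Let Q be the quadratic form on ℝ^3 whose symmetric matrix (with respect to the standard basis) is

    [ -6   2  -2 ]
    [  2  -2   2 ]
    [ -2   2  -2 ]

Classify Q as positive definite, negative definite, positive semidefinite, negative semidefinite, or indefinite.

Applying the same elementary operations to the rows and columns of A produces a congruent diagonal matrix with entries -6, -4/3, 0.
Counting signs: 2 negative, 1 zero.
Hence Q is negative semidefinite.

negative semidefinite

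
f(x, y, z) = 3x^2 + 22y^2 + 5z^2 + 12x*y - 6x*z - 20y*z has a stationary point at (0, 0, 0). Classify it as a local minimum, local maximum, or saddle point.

The Hessian at the origin is H = [[6, 12, -6], [12, 44, -20], [-6, -20, 10]].
An LDLᵀ factorisation of H has diagonal entries 6, 20, 4/5.
So there are 3 positive pivots.
H is positive definite, so the origin is a strict local minimum.

local minimum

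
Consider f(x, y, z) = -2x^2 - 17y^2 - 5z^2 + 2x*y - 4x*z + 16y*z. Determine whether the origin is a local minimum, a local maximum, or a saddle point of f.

local maximum

The Hessian at the origin is H = [[-4, 2, -4], [2, -34, 16], [-4, 16, -10]].
Symmetric row and column elimination reduces H to a congruent diagonal form with pivots -4, -33, -2/33.
So there are 3 negative pivots.
H is negative definite, so the origin is a strict local maximum.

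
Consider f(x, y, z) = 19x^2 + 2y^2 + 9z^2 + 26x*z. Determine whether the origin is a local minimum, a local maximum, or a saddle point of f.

local minimum

The Hessian at the origin is H = [[38, 0, 26], [0, 4, 0], [26, 0, 18]].
Row-reducing H symmetrically gives the diagonal entries 38, 4, 4/19.
That gives 3 positive pivots.
H is positive definite, so the origin is a strict local minimum.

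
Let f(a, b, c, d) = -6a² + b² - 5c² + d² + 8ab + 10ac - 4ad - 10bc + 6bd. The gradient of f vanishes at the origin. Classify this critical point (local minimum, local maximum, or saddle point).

saddle point

The Hessian at the origin is H = [[-12, 8, 10, -4], [8, 2, -10, 6], [10, -10, -10, 0], [-4, 6, 0, 2]].
Symmetric row and column elimination reduces H to a congruent diagonal form with pivots -12, 22/3, -35/11, 20/7.
That gives 2 positive, 2 negative pivots.
H is indefinite, so the origin is a saddle point.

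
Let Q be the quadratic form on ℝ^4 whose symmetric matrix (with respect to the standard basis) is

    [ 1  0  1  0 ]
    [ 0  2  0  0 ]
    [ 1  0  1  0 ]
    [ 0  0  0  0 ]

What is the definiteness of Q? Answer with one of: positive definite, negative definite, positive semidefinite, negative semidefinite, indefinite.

positive semidefinite

Applying the same elementary operations to the rows and columns of A produces a congruent diagonal matrix with entries 1, 2, 0, 0.
Counting signs: 2 positive, 2 zero.
Hence Q is positive semidefinite.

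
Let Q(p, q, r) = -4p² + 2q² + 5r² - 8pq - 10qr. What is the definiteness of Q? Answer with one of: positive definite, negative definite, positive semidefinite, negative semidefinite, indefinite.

indefinite

Write A = [[-4, -4, 0], [-4, 2, -5], [0, -5, 5]].
Symmetric row and column elimination reduces A to a congruent diagonal form with pivots -4, 6, 5/6.
That gives 2 positive, 1 negative pivots.
Hence Q is indefinite.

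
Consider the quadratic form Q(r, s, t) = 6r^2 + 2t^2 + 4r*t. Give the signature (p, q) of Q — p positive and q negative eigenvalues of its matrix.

Write A = [[6, 0, 2], [0, 0, 0], [2, 0, 2]].
Applying the same elementary operations to the rows and columns of A produces a congruent diagonal matrix with entries 6, 0, 4/3.
That gives 2 positive, 1 zero pivots.

(2, 0)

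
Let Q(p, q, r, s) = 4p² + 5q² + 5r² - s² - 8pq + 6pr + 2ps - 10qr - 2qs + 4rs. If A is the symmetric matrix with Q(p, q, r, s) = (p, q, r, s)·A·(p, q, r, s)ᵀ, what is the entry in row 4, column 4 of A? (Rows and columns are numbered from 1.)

-1

The coefficient of s² in Q is -1, and that is exactly A[4,4].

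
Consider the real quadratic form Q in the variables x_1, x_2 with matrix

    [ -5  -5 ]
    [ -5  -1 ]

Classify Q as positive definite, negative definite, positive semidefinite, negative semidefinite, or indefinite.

For the 2×2 matrix [[-5, -5], [-5, -1]]: det = -5·-1 − (-5)² = -20, trace = -6.
det < 0 so the eigenvalues have opposite signs; the form is indefinite.

indefinite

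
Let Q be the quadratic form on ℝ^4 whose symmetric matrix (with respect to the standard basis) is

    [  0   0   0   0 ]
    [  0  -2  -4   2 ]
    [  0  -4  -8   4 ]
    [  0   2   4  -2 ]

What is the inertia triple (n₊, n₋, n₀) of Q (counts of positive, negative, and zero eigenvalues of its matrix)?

Symmetric row and column elimination reduces A to a congruent diagonal form with pivots 0, -2, 0, 0.
So there are 1 negative, 3 zero pivots.

(0, 1, 3)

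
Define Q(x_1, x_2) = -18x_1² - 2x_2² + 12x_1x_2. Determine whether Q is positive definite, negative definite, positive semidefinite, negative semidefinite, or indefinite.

negative semidefinite

The symmetric matrix of Q is [[-18, 6], [6, -2]].
For the 2×2 matrix [[-18, 6], [6, -2]]: det = -18·-2 − (6)² = 0, trace = -20.
det = 0 so one eigenvalue is zero; the form is semidefinite with the sign of the trace.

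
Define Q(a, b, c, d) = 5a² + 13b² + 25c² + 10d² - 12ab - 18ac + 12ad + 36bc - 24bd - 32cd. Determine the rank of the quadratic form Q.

4

Write A = [[5, -6, -9, 6], [-6, 13, 18, -12], [-9, 18, 25, -16], [6, -12, -16, 10]].
Congruent diagonalization of A (simultaneous row and column reduction) yields pivots 5, 29/5, -4/29, 3.
Counting signs: 3 positive, 1 negative.
The rank is the number of nonzero pivots: 4.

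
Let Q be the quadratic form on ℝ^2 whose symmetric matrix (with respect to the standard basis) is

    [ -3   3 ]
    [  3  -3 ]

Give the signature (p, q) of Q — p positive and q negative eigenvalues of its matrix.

(0, 1)

Symmetric row and column elimination reduces A to a congruent diagonal form with pivots -3, 0.
That gives 1 negative, 1 zero pivots.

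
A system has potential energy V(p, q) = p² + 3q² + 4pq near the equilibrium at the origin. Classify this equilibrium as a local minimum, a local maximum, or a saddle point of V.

The Hessian at the origin is H = [[2, 4], [4, 6]].
det H = 2·6 − (4)² = -4 < 0, so H is indefinite.
Therefore the origin is a saddle point.

saddle point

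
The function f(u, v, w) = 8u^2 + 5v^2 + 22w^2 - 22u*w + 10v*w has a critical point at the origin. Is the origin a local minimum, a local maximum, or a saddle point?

local minimum

The Hessian at the origin is H = [[16, 0, -22], [0, 10, 10], [-22, 10, 44]].
Symmetric row and column elimination reduces H to a congruent diagonal form with pivots 16, 10, 15/4.
That gives 3 positive pivots.
H is positive definite, so the origin is a strict local minimum.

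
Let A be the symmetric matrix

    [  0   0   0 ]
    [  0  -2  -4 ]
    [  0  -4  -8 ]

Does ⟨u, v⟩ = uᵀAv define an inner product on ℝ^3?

Applying the same elementary operations to the rows and columns of A produces a congruent diagonal matrix with entries 0, -2, 0.
So there are 1 negative, 2 zero pivots.
Hence Q is negative semidefinite.
⟨·,·⟩ is an inner product exactly when A is positive definite.

no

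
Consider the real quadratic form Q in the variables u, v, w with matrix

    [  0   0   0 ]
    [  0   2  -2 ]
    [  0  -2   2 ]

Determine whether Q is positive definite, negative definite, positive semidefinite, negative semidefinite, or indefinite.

positive semidefinite

Applying the same elementary operations to the rows and columns of A produces a congruent diagonal matrix with entries 0, 2, 0.
That gives 1 positive, 2 zero pivots.
Hence Q is positive semidefinite.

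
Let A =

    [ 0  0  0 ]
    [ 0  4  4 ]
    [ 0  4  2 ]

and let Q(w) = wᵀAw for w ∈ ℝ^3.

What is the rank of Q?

Row-reducing A symmetrically gives the diagonal entries 0, 4, -2.
That gives 1 positive, 1 negative, 1 zero pivots.
The rank is the number of nonzero pivots: 2.

2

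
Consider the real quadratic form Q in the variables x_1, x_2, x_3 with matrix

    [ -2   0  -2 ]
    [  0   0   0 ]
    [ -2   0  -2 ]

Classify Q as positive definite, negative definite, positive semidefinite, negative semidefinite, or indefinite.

negative semidefinite

Congruent diagonalization of A (simultaneous row and column reduction) yields pivots -2, 0, 0.
That gives 1 negative, 2 zero pivots.
Hence Q is negative semidefinite.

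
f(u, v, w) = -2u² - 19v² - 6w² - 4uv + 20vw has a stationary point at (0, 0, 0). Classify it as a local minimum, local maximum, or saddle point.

The Hessian at the origin is H = [[-4, -4, 0], [-4, -38, 20], [0, 20, -12]].
Symmetric row and column elimination reduces H to a congruent diagonal form with pivots -4, -34, -4/17.
That gives 3 negative pivots.
H is negative definite, so the origin is a strict local maximum.

local maximum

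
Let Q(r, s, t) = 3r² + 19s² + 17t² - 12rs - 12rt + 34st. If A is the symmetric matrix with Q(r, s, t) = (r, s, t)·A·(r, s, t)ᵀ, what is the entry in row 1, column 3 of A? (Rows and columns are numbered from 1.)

-6

The coefficient of r·t in Q is -12. For a symmetric A this equals A[1,3] + A[3,1] = 2·A[1,3].
So A[1,3] = -12/2 = -6.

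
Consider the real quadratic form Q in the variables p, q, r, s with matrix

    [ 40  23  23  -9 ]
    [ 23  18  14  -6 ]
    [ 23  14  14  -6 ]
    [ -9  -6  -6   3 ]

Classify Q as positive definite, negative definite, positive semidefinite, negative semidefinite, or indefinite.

positive definite

Leading principal minors: Δ_1 = 40, Δ_2 = 191, Δ_3 = 124, Δ_4 = 12.
All leading principal minors are positive, so by Sylvester's criterion Q is positive definite.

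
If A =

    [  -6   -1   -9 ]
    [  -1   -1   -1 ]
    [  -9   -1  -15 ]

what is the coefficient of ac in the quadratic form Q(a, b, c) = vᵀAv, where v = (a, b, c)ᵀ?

-18

The coefficient of ac is A[1,3] + A[3,1] = 2·(-9) = -18.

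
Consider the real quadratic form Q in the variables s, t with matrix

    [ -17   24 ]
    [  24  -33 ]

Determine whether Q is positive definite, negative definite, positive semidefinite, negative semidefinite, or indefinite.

indefinite

For the 2×2 matrix [[-17, 24], [24, -33]]: det = -17·-33 − (24)² = -15, trace = -50.
det < 0 so the eigenvalues have opposite signs; the form is indefinite.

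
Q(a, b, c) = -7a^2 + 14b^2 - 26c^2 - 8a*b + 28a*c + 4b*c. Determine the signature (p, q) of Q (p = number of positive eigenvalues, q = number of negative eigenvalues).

Write A = [[-7, -4, 14], [-4, 14, 2], [14, 2, -26]].
Row-reducing A symmetrically gives the diagonal entries -7, 114/7, -4/19.
Counting signs: 1 positive, 2 negative.

(1, 2)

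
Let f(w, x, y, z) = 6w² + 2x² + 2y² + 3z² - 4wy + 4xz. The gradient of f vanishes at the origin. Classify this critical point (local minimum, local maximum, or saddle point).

The Hessian at the origin is H = [[12, 0, -4, 0], [0, 4, 0, 4], [-4, 0, 4, 0], [0, 4, 0, 6]].
Applying the same elementary operations to the rows and columns of H produces a congruent diagonal matrix with entries 12, 4, 8/3, 2.
Counting signs: 4 positive.
H is positive definite, so the origin is a strict local minimum.

local minimum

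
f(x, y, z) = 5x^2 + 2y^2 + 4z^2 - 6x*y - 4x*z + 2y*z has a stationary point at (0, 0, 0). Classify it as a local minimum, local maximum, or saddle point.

local minimum

The Hessian at the origin is H = [[10, -6, -4], [-6, 4, 2], [-4, 2, 8]].
Applying the same elementary operations to the rows and columns of H produces a congruent diagonal matrix with entries 10, 2/5, 6.
Counting signs: 3 positive.
H is positive definite, so the origin is a strict local minimum.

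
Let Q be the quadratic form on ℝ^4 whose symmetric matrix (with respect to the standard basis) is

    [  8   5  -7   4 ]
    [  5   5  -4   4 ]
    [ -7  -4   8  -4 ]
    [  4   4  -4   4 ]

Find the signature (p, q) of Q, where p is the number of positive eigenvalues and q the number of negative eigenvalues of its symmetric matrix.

(4, 0)

Applying the same elementary operations to the rows and columns of A produces a congruent diagonal matrix with entries 8, 15/8, 9/5, 4/9.
So there are 4 positive pivots.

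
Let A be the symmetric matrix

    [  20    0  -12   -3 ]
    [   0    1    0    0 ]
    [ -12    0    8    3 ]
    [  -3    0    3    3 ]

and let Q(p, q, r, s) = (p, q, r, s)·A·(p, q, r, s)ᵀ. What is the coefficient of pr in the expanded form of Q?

The coefficient of pr is A[1,3] + A[3,1] = 2·(-12) = -24.

-24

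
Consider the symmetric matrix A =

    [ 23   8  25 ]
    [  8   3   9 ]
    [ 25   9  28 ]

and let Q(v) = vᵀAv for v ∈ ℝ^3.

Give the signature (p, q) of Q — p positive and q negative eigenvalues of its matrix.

An LDLᵀ factorisation of A has diagonal entries 23, 5/23, 2/5.
That gives 3 positive pivots.

(3, 0)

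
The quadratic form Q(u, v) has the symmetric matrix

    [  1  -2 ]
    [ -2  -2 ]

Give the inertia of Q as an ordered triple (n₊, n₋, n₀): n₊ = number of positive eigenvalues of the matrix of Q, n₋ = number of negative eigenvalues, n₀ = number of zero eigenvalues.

(1, 1, 0)

Applying the same elementary operations to the rows and columns of A produces a congruent diagonal matrix with entries 1, -6.
That gives 1 positive, 1 negative pivots.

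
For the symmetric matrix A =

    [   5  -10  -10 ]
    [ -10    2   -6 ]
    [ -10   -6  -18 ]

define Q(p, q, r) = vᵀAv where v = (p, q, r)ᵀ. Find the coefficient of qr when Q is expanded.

The coefficient of qr is A[2,3] + A[3,2] = 2·(-6) = -12.

-12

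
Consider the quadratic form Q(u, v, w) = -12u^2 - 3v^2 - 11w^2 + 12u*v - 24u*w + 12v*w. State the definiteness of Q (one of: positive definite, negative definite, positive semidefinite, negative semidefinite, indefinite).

Write A = [[-12, 6, -12], [6, -3, 6], [-12, 6, -11]].
Congruent diagonalization of A (simultaneous row and column reduction) yields pivots -12, 0, 1.
So there are 1 positive, 1 negative, 1 zero pivots.
Hence Q is indefinite.

indefinite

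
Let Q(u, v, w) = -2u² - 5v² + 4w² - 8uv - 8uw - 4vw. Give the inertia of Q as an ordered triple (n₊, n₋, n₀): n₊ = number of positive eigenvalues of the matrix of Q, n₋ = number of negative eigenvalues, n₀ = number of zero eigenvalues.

(1, 1, 1)

Write A = [[-2, -4, -4], [-4, -5, -2], [-4, -2, 4]].
Applying the same elementary operations to the rows and columns of A produces a congruent diagonal matrix with entries -2, 3, 0.
So there are 1 positive, 1 negative, 1 zero pivots.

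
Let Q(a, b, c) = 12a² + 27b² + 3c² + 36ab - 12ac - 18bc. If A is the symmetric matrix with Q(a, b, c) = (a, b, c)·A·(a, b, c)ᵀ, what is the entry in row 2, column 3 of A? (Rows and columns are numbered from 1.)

The coefficient of b·c in Q is -18. For a symmetric A this equals A[2,3] + A[3,2] = 2·A[2,3].
So A[2,3] = -18/2 = -9.

-9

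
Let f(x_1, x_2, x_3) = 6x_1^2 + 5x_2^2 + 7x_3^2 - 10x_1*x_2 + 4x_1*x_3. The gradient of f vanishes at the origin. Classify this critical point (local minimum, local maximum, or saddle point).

local minimum

The Hessian at the origin is H = [[12, -10, 4], [-10, 10, 0], [4, 0, 14]].
Symmetric row and column elimination reduces H to a congruent diagonal form with pivots 12, 5/3, 6.
Counting signs: 3 positive.
H is positive definite, so the origin is a strict local minimum.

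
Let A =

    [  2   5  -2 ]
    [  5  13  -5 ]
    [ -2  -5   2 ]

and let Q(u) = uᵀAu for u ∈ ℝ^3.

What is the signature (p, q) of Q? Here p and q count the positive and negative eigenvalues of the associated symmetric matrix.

Applying the same elementary operations to the rows and columns of A produces a congruent diagonal matrix with entries 2, 1/2, 0.
So there are 2 positive, 1 zero pivots.

(2, 0)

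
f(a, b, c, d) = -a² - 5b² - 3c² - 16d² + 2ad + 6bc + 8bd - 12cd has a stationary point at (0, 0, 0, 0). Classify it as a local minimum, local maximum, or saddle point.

local maximum

The Hessian at the origin is H = [[-2, 0, 0, 2], [0, -10, 6, 8], [0, 6, -6, -12], [2, 8, -12, -32]].
Symmetric row and column elimination reduces H to a congruent diagonal form with pivots -2, -10, -12/5, -2.
Counting signs: 4 negative.
H is negative definite, so the origin is a strict local maximum.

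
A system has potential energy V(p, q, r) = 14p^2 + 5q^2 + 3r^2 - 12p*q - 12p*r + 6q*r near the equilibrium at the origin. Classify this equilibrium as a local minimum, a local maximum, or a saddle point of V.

The Hessian at the origin is H = [[28, -12, -12], [-12, 10, 6], [-12, 6, 6]].
An LDLᵀ factorisation of H has diagonal entries 28, 34/7, 12/17.
Counting signs: 3 positive.
H is positive definite, so the origin is a strict local minimum.

local minimum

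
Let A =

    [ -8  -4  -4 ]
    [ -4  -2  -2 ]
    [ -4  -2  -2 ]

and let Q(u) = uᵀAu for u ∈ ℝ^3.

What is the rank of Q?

Congruent diagonalization of A (simultaneous row and column reduction) yields pivots -8, 0, 0.
So there are 1 negative, 2 zero pivots.
The rank is the number of nonzero pivots: 1.

1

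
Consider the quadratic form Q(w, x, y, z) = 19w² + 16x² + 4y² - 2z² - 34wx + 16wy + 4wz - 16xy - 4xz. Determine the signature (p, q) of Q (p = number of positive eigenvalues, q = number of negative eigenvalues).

The symmetric matrix is A = [[19, -17, 8, 2], [-17, 16, -8, -2], [8, -8, 4, 0], [2, -2, 0, -2]].
Row-reducing A symmetrically gives the diagonal entries 19, 15/19, -4/15, 2.
Counting signs: 3 positive, 1 negative.

(3, 1)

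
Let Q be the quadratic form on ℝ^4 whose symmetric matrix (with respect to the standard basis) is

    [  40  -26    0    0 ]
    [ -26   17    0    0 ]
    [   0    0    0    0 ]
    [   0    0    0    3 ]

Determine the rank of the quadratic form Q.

3

Row-reducing A symmetrically gives the diagonal entries 40, 1/10, 0, 3.
That gives 3 positive, 1 zero pivots.
The rank is the number of nonzero pivots: 3.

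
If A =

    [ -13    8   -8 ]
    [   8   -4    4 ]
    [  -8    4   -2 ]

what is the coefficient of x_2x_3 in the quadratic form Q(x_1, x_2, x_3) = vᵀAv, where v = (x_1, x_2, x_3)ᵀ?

The coefficient of x_2x_3 is A[2,3] + A[3,2] = 2·4 = 8.

8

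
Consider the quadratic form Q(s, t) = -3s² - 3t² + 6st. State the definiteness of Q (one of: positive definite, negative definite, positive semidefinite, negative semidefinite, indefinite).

negative semidefinite

Write A = [[-3, 3], [3, -3]].
Row-reducing A symmetrically gives the diagonal entries -3, 0.
Counting signs: 1 negative, 1 zero.
Hence Q is negative semidefinite.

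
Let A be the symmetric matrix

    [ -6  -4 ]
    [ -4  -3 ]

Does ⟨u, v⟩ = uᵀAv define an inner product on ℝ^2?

Leading principal minors: Δ_1 = -6, Δ_2 = 2.
The signs alternate starting with Δ_1 < 0, so by Sylvester's criterion Q is negative definite.
⟨·,·⟩ is an inner product exactly when A is positive definite.

no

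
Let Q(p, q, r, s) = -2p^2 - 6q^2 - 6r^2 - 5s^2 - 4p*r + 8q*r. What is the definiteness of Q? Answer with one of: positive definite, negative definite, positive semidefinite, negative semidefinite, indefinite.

negative definite

The symmetric matrix of Q is A = [[-2, 0, -2, 0], [0, -6, 4, 0], [-2, 4, -6, 0], [0, 0, 0, -5]].
Leading principal minors: Δ_1 = -2, Δ_2 = 12, Δ_3 = -16, Δ_4 = 80.
The signs alternate starting with Δ_1 < 0, so by Sylvester's criterion Q is negative definite.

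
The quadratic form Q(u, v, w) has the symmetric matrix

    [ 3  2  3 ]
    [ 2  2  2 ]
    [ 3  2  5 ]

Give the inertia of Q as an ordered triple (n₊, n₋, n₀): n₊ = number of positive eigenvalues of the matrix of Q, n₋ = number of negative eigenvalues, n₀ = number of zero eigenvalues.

Row-reducing A symmetrically gives the diagonal entries 3, 2/3, 2.
So there are 3 positive pivots.

(3, 0, 0)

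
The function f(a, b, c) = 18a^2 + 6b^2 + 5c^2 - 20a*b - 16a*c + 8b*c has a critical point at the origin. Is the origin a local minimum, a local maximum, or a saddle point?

local minimum

The Hessian at the origin is H = [[36, -20, -16], [-20, 12, 8], [-16, 8, 10]].
Row-reducing H symmetrically gives the diagonal entries 36, 8/9, 2.
So there are 3 positive pivots.
H is positive definite, so the origin is a strict local minimum.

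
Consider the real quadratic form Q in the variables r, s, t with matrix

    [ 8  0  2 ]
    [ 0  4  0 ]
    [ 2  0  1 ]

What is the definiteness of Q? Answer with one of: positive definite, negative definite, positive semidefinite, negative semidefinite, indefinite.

Symmetric row and column elimination reduces A to a congruent diagonal form with pivots 8, 4, 1/2.
Counting signs: 3 positive.
Hence Q is positive definite.

positive definite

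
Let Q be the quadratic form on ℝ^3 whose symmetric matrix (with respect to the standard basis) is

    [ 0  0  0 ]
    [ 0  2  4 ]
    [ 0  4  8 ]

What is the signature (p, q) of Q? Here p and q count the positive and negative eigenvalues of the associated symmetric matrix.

Congruent diagonalization of A (simultaneous row and column reduction) yields pivots 0, 2, 0.
That gives 1 positive, 2 zero pivots.

(1, 0)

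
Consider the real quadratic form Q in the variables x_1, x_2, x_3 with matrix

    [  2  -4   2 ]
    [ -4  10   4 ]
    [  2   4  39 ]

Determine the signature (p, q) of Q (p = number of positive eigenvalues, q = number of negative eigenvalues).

An LDLᵀ factorisation of A has diagonal entries 2, 2, 5.
That gives 3 positive pivots.

(3, 0)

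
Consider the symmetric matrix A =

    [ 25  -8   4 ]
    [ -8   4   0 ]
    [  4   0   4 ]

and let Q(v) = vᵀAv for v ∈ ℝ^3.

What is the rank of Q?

Row-reducing A symmetrically gives the diagonal entries 25, 36/25, 20/9.
That gives 3 positive pivots.
The rank is the number of nonzero pivots: 3.

3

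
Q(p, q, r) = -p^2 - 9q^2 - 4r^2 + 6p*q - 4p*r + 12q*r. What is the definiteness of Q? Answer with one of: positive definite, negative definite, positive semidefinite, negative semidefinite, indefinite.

negative semidefinite

The associated matrix is A = [[-1, 3, -2], [3, -9, 6], [-2, 6, -4]].
Applying the same elementary operations to the rows and columns of A produces a congruent diagonal matrix with entries -1, 0, 0.
So there are 1 negative, 2 zero pivots.
Hence Q is negative semidefinite.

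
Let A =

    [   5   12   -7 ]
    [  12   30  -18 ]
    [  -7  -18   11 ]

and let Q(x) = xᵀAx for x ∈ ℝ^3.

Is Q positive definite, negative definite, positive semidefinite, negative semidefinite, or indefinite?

Applying the same elementary operations to the rows and columns of A produces a congruent diagonal matrix with entries 5, 6/5, 0.
That gives 2 positive, 1 zero pivots.
Hence Q is positive semidefinite.

positive semidefinite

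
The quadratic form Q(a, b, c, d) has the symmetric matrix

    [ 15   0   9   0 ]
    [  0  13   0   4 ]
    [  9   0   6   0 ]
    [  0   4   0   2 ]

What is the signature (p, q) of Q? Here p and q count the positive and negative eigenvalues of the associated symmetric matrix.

An LDLᵀ factorisation of A has diagonal entries 15, 13, 3/5, 10/13.
That gives 4 positive pivots.

(4, 0)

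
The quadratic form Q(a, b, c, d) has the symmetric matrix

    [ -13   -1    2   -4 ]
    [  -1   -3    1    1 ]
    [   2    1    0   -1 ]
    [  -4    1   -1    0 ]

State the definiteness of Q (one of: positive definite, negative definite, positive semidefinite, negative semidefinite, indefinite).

An LDLᵀ factorisation of A has diagonal entries -13, -38/13, 21/38, -20/21.
So there are 1 positive, 3 negative pivots.
Hence Q is indefinite.

indefinite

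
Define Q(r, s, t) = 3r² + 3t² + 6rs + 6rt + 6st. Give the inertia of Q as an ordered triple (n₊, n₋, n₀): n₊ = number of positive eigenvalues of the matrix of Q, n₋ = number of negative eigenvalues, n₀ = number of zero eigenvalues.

The symmetric matrix is A = [[3, 3, 3], [3, 0, 3], [3, 3, 3]].
Symmetric row and column elimination reduces A to a congruent diagonal form with pivots 3, -3, 0.
Counting signs: 1 positive, 1 negative, 1 zero.

(1, 1, 1)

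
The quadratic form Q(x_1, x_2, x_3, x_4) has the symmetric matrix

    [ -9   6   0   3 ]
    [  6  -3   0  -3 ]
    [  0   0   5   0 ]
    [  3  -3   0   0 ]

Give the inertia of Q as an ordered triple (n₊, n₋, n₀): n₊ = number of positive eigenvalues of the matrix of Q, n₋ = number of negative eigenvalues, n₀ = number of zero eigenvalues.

Row-reducing A symmetrically gives the diagonal entries -9, 1, 5, 0.
So there are 2 positive, 1 negative, 1 zero pivots.

(2, 1, 1)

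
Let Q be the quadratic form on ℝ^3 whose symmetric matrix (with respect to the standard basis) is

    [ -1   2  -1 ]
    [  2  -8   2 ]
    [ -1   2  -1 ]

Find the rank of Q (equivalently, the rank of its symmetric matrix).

Symmetric row and column elimination reduces A to a congruent diagonal form with pivots -1, -4, 0.
That gives 2 negative, 1 zero pivots.
The rank is the number of nonzero pivots: 2.

2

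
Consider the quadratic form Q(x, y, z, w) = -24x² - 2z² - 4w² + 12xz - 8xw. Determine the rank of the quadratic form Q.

3

The associated matrix is A = [[-24, 0, 6, -4], [0, 0, 0, 0], [6, 0, -2, 0], [-4, 0, 0, -4]].
Symmetric row and column elimination reduces A to a congruent diagonal form with pivots -24, 0, -1/2, -4/3.
Counting signs: 3 negative, 1 zero.
The rank is the number of nonzero pivots: 3.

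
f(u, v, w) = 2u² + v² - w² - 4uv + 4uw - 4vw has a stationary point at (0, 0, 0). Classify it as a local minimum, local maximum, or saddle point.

saddle point

The Hessian at the origin is H = [[4, -4, 4], [-4, 2, -4], [4, -4, -2]].
Applying the same elementary operations to the rows and columns of H produces a congruent diagonal matrix with entries 4, -2, -6.
So there are 1 positive, 2 negative pivots.
H is indefinite, so the origin is a saddle point.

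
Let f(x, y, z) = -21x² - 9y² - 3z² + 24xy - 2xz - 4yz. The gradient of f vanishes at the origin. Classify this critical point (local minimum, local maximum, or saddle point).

The Hessian at the origin is H = [[-42, 24, -2], [24, -18, -4], [-2, -4, -6]].
Row-reducing H symmetrically gives the diagonal entries -42, -30/7, 4/15.
That gives 1 positive, 2 negative pivots.
H is indefinite, so the origin is a saddle point.

saddle point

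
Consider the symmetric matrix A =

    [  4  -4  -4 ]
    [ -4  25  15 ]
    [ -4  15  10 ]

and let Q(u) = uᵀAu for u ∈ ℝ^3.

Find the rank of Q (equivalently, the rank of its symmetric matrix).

3

Applying the same elementary operations to the rows and columns of A produces a congruent diagonal matrix with entries 4, 21, 5/21.
So there are 3 positive pivots.
The rank is the number of nonzero pivots: 3.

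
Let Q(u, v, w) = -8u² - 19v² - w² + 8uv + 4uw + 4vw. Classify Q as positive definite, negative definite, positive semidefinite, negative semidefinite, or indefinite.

The symmetric matrix is A = [[-8, 4, 2], [4, -19, 2], [2, 2, -1]].
Symmetric row and column elimination reduces A to a congruent diagonal form with pivots -8, -17, 1/34.
Counting signs: 1 positive, 2 negative.
Hence Q is indefinite.

indefinite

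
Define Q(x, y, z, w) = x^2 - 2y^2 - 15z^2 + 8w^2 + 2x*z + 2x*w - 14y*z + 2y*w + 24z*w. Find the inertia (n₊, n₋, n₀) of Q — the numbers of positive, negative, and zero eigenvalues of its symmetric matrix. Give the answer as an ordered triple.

(3, 1, 0)

The symmetric matrix is A = [[1, 0, 1, 1], [0, -2, -7, 1], [1, -7, -15, 12], [1, 1, 12, 8]].
Row-reducing A symmetrically gives the diagonal entries 1, -2, 17/2, 15/17.
Counting signs: 3 positive, 1 negative.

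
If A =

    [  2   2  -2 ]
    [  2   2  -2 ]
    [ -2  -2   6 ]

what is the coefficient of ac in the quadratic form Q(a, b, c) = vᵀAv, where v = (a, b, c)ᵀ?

-4

The coefficient of ac is A[1,3] + A[3,1] = 2·(-2) = -4.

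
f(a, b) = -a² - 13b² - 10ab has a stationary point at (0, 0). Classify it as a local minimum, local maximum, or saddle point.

saddle point

The Hessian at the origin is H = [[-2, -10], [-10, -26]].
det H = -2·-26 − (-10)² = -48 < 0, so H is indefinite.
Therefore the origin is a saddle point.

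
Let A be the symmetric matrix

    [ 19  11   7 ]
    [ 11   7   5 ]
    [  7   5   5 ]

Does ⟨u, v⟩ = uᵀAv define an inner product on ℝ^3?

yes

Leading principal minors: Δ_1 = 19, Δ_2 = 12, Δ_3 = 12.
All leading principal minors are positive, so by Sylvester's criterion Q is positive definite.
⟨·,·⟩ is an inner product exactly when A is positive definite.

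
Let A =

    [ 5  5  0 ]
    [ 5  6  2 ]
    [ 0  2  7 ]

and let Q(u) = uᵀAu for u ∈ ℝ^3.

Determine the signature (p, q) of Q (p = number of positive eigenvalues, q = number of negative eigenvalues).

An LDLᵀ factorisation of A has diagonal entries 5, 1, 3.
Counting signs: 3 positive.

(3, 0)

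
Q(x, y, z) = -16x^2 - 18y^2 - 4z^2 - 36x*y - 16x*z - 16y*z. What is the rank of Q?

Write A = [[-16, -18, -8], [-18, -18, -8], [-8, -8, -4]].
Symmetric row and column elimination reduces A to a congruent diagonal form with pivots -16, 9/4, -4/9.
So there are 1 positive, 2 negative pivots.
The rank is the number of nonzero pivots: 3.

3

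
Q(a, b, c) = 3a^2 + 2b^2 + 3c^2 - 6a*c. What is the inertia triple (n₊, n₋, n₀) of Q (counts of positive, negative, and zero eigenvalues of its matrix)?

The associated matrix is A = [[3, 0, -3], [0, 2, 0], [-3, 0, 3]].
Row-reducing A symmetrically gives the diagonal entries 3, 2, 0.
That gives 2 positive, 1 zero pivots.

(2, 0, 1)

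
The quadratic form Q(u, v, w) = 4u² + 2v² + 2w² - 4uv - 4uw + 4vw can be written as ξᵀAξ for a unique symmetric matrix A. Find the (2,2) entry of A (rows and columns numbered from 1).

The coefficient of v² in Q is 2, and that is exactly A[2,2].

2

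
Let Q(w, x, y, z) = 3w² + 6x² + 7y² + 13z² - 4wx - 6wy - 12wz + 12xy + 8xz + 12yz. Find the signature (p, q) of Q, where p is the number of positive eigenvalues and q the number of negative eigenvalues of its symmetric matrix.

The associated matrix is A = [[3, -2, -3, -6], [-2, 6, 6, 4], [-3, 6, 7, 6], [-6, 4, 6, 13]].
An LDLᵀ factorisation of A has diagonal entries 3, 14/3, 4/7, 1.
Counting signs: 4 positive.

(4, 0)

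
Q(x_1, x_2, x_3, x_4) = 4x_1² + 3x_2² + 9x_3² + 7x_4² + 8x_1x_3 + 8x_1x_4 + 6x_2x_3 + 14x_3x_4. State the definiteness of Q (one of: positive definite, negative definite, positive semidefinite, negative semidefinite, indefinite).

indefinite

The associated matrix is A = [[4, 0, 4, 4], [0, 3, 3, 0], [4, 3, 9, 7], [4, 0, 7, 7]].
Row-reducing A symmetrically gives the diagonal entries 4, 3, 2, -3/2.
That gives 3 positive, 1 negative pivots.
Hence Q is indefinite.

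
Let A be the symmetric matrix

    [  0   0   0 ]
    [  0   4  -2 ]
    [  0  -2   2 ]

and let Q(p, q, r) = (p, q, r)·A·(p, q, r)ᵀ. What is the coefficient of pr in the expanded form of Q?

0

The coefficient of pr is A[1,3] + A[3,1] = 2·0 = 0.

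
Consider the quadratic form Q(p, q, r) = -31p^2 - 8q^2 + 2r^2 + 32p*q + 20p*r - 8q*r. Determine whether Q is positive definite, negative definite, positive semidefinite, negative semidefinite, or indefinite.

indefinite

The symmetric matrix is A = [[-31, 16, 10], [16, -8, -4], [10, -4, 2]].
Congruent diagonalization of A (simultaneous row and column reduction) yields pivots -31, 8/31, 0.
Counting signs: 1 positive, 1 negative, 1 zero.
Hence Q is indefinite.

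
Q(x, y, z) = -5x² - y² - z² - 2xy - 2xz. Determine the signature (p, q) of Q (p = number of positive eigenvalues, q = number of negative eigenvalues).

The associated matrix is A = [[-5, -1, -1], [-1, -1, 0], [-1, 0, -1]].
An LDLᵀ factorisation of A has diagonal entries -5, -4/5, -3/4.
So there are 3 negative pivots.

(0, 3)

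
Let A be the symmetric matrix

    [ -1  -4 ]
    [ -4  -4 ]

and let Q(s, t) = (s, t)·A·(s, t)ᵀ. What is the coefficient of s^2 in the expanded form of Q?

The coefficient of s^2 is the diagonal entry A[1,1] = -1.

-1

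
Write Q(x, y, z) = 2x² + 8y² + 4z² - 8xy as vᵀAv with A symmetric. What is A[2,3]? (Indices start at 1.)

The coefficient of y·z in Q is 0. For a symmetric A this equals A[2,3] + A[3,2] = 2·A[2,3].
So A[2,3] = 0/2 = 0.

0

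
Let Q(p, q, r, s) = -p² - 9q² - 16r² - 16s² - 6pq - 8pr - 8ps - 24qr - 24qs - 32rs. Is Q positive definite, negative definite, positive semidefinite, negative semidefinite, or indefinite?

negative semidefinite

Write A = [[-1, -3, -4, -4], [-3, -9, -12, -12], [-4, -12, -16, -16], [-4, -12, -16, -16]].
Congruent diagonalization of A (simultaneous row and column reduction) yields pivots -1, 0, 0, 0.
So there are 1 negative, 3 zero pivots.
Hence Q is negative semidefinite.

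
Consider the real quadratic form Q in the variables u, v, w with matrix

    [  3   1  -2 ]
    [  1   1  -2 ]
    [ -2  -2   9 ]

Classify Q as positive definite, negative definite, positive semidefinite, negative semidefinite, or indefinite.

positive definite

Congruent diagonalization of A (simultaneous row and column reduction) yields pivots 3, 2/3, 5.
That gives 3 positive pivots.
Hence Q is positive definite.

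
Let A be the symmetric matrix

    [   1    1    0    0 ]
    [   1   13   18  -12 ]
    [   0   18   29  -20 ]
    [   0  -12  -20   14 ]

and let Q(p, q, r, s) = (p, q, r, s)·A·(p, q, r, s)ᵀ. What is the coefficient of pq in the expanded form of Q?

2

The coefficient of pq is A[1,2] + A[2,1] = 2·1 = 2.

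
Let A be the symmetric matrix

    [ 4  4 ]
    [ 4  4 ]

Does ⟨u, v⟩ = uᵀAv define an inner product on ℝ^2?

no

For the 2×2 matrix [[4, 4], [4, 4]]: det = 4·4 − (4)² = 0, trace = 8.
det = 0 so one eigenvalue is zero; the form is semidefinite with the sign of the trace.
⟨·,·⟩ is an inner product exactly when A is positive definite.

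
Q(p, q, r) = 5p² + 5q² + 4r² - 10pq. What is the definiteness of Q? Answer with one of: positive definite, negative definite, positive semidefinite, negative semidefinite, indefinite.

The symmetric matrix is A = [[5, -5, 0], [-5, 5, 0], [0, 0, 4]].
Applying the same elementary operations to the rows and columns of A produces a congruent diagonal matrix with entries 5, 0, 4.
Counting signs: 2 positive, 1 zero.
Hence Q is positive semidefinite.

positive semidefinite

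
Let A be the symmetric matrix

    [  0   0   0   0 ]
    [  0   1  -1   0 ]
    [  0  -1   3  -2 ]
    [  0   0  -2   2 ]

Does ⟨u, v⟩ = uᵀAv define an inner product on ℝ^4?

no

Symmetric row and column elimination reduces A to a congruent diagonal form with pivots 0, 1, 2, 0.
So there are 2 positive, 2 zero pivots.
Hence Q is positive semidefinite.
⟨·,·⟩ is an inner product exactly when A is positive definite.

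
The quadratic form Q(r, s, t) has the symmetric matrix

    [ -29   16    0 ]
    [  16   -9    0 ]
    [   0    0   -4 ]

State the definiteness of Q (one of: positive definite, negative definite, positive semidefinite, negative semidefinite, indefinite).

negative definite

Applying the same elementary operations to the rows and columns of A produces a congruent diagonal matrix with entries -29, -5/29, -4.
So there are 3 negative pivots.
Hence Q is negative definite.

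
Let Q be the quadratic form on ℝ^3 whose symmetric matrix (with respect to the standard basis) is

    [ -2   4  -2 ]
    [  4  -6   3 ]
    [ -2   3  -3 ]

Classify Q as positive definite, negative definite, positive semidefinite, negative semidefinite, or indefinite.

An LDLᵀ factorisation of A has diagonal entries -2, 2, -3/2.
That gives 1 positive, 2 negative pivots.
Hence Q is indefinite.

indefinite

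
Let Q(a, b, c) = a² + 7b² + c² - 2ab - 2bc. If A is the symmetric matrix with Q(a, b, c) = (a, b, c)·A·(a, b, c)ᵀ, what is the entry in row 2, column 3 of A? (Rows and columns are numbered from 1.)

-1

The coefficient of b·c in Q is -2. For a symmetric A this equals A[2,3] + A[3,2] = 2·A[2,3].
So A[2,3] = -2/2 = -1.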